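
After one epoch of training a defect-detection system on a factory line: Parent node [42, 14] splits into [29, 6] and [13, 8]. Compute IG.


Parent = [42, 14], H_parent = 0.8113
H_left = 0.661 (n=35), H_right = 0.9587 (n=21)
H_children = (35/56)·0.661 + (21/56)·0.9587 = 0.7726
IG = 0.8113 - 0.7726 = 0.0387

0.0387


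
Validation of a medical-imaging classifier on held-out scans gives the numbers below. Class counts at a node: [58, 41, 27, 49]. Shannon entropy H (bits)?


Probabilities: [58/175, 41/175, 27/175, 49/175] ≈ [0.3314, 0.2343, 0.1543, 0.28]
H = -((58/175)·log₂(58/175) + (41/175)·log₂(41/175) + (27/175)·log₂(27/175) + (49/175)·log₂(49/175))
  = 1.9488 bits

1.9488 bits


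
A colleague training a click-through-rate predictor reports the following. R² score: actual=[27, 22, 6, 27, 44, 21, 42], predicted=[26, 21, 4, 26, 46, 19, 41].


ȳ = 27
SS_res = Σ(y-ŷ)² = 16
SS_tot = Σ(y-ȳ)² = 1016
R² = 1 - SS_res/SS_tot = 1 - 0.0157 = 0.9843

0.9843


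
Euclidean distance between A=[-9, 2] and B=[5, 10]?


d = √((-9-5)² + (2-10)²)
  = √(196 + 64)
  = √260 = 16.1245

16.1245


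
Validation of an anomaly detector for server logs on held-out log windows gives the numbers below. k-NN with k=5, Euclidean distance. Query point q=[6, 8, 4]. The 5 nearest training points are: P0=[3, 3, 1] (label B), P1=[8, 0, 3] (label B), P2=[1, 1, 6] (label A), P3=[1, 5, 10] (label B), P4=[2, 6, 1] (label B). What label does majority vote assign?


d(q,P0) = 6.5574  (label B)
d(q,P1) = 8.3066  (label B)
d(q,P2) = 8.8318  (label A)
d(q,P3) = 8.3666  (label B)
d(q,P4) = 5.3852  (label B)
Votes: A=1, B=4
Majority → B

B


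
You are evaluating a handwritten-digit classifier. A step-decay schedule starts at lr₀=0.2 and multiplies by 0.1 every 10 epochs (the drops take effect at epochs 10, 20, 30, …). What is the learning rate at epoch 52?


n_drops = ⌊52/10⌋ = 5
lr = 0.2·0.1^5 = 0.2·0.00001 = 0.000002

0.000002


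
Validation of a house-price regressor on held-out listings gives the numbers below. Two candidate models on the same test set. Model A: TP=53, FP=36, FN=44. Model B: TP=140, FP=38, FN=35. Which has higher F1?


Model A: P=53/89=0.5955, R=53/97=0.5464, F1=2PR/(P+R)=2TP/(2TP+FP+FN)=106/186=0.5699
Model B: P=140/178=0.7865, R=140/175=0.8, F1=2PR/(P+R)=2TP/(2TP+FP+FN)=280/353=0.7932
0.5699 < 0.7932 → Model B

Model B


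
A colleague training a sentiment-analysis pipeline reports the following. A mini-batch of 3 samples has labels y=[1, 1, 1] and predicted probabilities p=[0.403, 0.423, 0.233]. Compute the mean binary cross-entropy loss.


L[0] = -ln(0.403) = 0.9088
L[1] = -ln(0.423) = 0.8604
L[2] = -ln(0.233) = 1.4567
mean = (0.9088 + 0.8604 + 1.4567)/3 = 1.0753

1.0753


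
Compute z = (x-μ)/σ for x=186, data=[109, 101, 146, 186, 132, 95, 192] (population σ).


μ = 137.2857, σ = 36.5971
z = (186 - 137.2857)/36.5971 = 1.3311

1.3311


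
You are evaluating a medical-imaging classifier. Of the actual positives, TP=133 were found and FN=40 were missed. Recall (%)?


Recall = TP/(TP+FN)
= 133/(133+40)
= 133/173 = 76.88%

76.88%


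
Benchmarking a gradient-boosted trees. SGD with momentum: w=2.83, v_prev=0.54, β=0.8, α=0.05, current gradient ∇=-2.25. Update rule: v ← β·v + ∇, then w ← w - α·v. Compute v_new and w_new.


v_new = 0.8·0.54 - 2.25 = 0.432 - 2.25 = -1.818
w_new = 2.83 - 0.05·-1.818 = 2.83 + 0.0909 = 2.9209

v_new=-1.818, w_new=2.9209


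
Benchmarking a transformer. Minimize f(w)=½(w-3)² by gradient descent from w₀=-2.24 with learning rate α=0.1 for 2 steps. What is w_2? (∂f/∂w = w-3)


step 1: grad = -2.24-3 = -5.24; w = -2.24 - 0.1·(-5.24) = -1.716
step 2: grad = -1.716-3 = -4.716; w = -1.716 - 0.1·(-4.716) = -1.2444

-1.2444


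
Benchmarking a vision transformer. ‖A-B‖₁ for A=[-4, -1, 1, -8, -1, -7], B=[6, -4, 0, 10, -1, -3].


d = |-4-6| + |-1+ 4| + |1-0| + |-8-10| + |-1+ 1| + |-7+ 3|
  = 10 + 3 + 1 + 18 + 0 + 4
  = 36

36


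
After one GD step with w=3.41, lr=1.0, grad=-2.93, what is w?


w_new = w - α·∇
= 3.41 - 1.0·-2.93
= 3.41 + 2.93
= 6.34

6.34


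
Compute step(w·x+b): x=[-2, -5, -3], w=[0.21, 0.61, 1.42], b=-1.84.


z = (-2)·(0.21) + (-5)·(0.61) + (-3)·(1.42) - 1.84
  = -9.57
step(z) = 0 (z<0)

0


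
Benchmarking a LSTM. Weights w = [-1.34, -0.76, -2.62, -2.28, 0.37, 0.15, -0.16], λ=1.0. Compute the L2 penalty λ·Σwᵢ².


‖w‖₂² = (-1.34)² + (-0.76)² + (-2.62)² + (-2.28)² + (0.37)² + (0.15)² + (-0.16)²
     = 1.7956 + 0.5776 + 6.8644 + 5.1984 + 0.1369 + 0.0225 + 0.0256
     = 14.621
λ·‖w‖₂² = 1.0·14.621 = 14.621

14.621


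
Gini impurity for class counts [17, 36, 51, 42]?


Probabilities: [17/146, 36/146, 51/146, 42/146] ≈ [0.1164, 0.2466, 0.3493, 0.2877]
Σpᵢ² = (289 + 1296 + 2601 + 1764)/146² = 5950/21316
Gini = 1 - Σpᵢ² = 1 - 5950/21316 = 0.7209

0.7209


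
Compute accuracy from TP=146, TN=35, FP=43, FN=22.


Accuracy = (TP+TN)/(TP+TN+FP+FN)
= (146+35)/(246)
= 181/246 = 73.58%

73.58%


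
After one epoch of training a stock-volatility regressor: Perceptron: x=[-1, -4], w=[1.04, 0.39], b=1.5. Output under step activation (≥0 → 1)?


z = (-1)·(1.04) + (-4)·(0.39) + 1.5
  = -1.1
step(z) = 0 (z<0)

0


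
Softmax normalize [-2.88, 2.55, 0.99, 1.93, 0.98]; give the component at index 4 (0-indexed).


Exponentials: e^-2.88=0.0561, e^2.55=12.8071, e^0.99=2.6912, e^1.93=6.8895, e^0.98=2.6645
Sum = 25.1084
Softmax = [0.0022, 0.5101, 0.1072, 0.2744, 0.1061]
p[4] = 2.6645/25.1084 = 0.1061

0.1061


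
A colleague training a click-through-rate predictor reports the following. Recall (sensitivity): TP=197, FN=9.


Recall = TP/(TP+FN)
= 197/(197+9)
= 197/206 = 95.63%

95.63%


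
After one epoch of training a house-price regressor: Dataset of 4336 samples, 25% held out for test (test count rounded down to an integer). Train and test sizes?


Test = ⌊4336·25/100⌋ = 1084
Train = 4336 - 1084 = 3252

Train: 3252, Test: 1084


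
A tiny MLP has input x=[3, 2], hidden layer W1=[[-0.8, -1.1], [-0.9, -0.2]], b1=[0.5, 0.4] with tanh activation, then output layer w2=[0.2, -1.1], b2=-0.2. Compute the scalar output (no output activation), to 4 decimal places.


z1[0] = (-0.8)·(3) + (-1.1)·(2) + 0.5 = -4.1
z1[1] = (-0.9)·(3) + (-0.2)·(2) + 0.4 = -2.7
h = tanh(z1) = [-0.9995, -0.991]
output = (0.2)·(-0.9995) + (-1.1)·(-0.991) - 0.2 = 0.6902

0.6902


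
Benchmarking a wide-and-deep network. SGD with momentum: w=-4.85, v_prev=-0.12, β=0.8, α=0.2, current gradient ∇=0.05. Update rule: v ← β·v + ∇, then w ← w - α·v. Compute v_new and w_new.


v_new = 0.8·-0.12 + 0.05 = -0.096 + 0.05 = -0.046
w_new = -4.85 - 0.2·-0.046 = -4.85 + 0.0092 = -4.8408

v_new=-0.046, w_new=-4.8408


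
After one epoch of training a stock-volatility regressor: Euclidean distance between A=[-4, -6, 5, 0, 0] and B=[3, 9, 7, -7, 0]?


d = √((-4-3)² + (-6-9)² + (5-7)² + (0+ 7)² + (0-0)²)
  = √(49 + 225 + 4 + 49 + 0)
  = √327 = 18.0831

18.0831


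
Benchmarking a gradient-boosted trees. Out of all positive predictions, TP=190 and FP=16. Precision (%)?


Precision = TP/(TP+FP)
= 190/(190+16)
= 190/206 = 92.23%

92.23%


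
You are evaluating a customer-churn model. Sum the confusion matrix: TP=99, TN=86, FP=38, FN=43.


Total = TP + TN + FP + FN
= 99 + 86 + 38 + 43
= 266
(Predicted positive: 137, predicted negative: 129)

266


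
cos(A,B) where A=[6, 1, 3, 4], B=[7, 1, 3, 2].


A·B = 6·7 + 1·1 + 3·3 + 4·2 = 60
‖A‖ = √62 = 7.874, ‖B‖ = √63 = 7.9373
cos = 60/(√62·√63) = 60/√3906 = 0.96

0.96


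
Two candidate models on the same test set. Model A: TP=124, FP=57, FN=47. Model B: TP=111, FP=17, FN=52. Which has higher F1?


Model A: P=124/181=0.6851, R=124/171=0.7251, F1=2PR/(P+R)=2TP/(2TP+FP+FN)=248/352=0.7045
Model B: P=111/128=0.8672, R=111/163=0.681, F1=2PR/(P+R)=2TP/(2TP+FP+FN)=222/291=0.7629
0.7045 < 0.7629 → Model B

Model B


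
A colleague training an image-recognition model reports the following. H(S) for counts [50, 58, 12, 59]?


Probabilities: [50/179, 58/179, 12/179, 59/179] ≈ [0.2793, 0.324, 0.067, 0.3296]
H = -((50/179)·log₂(50/179) + (58/179)·log₂(58/179) + (12/179)·log₂(12/179) + (59/179)·log₂(59/179))
  = 1.8299 bits

1.8299 bits


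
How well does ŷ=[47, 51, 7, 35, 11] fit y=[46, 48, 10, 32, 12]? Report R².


ȳ = 29.6
SS_res = Σ(y-ŷ)² = 29
SS_tot = Σ(y-ȳ)² = 1307.2
R² = 1 - SS_res/SS_tot = 1 - 0.0222 = 0.9778

0.9778


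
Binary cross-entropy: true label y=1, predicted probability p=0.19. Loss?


BCE = -[y·ln(p) + (1-y)·ln(1-p)]
= -1·ln(0.19) - 0
= -ln(0.19) = 1.6607

1.6607


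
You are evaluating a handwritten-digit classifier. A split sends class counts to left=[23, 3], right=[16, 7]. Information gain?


Parent = [39, 10], H_parent = 0.73
H_left = 0.5159 (n=26), H_right = 0.8865 (n=23)
H_children = (26/49)·0.5159 + (23/49)·0.8865 = 0.6899
IG = 0.73 - 0.6899 = 0.0401

0.0401


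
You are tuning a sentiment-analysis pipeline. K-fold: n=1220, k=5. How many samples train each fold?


Fold size = 1220/5 = 244
Training per fold = 1220 - 244 = 976

976


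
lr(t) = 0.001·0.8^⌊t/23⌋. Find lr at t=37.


n_drops = ⌊37/23⌋ = 1
lr = 0.001·0.8^1 = 0.001·0.8 = 0.0008

0.0008


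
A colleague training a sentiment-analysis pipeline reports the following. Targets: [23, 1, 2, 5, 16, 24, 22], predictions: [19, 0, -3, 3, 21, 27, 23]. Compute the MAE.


Absolute errors: |23-19|=4, |1-0|=1, |2+ 3|=5, |5-3|=2, |16-21|=5, |24-27|=3, |22-23|=1
Sum = 21
MAE = 21/7 = 3

3


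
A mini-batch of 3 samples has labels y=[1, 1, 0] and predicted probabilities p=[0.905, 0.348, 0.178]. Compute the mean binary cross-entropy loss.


L[0] = -ln(0.905) = 0.0998
L[1] = -ln(0.348) = 1.0556
L[2] = -ln(1-0.178) = -ln(0.822) = 0.196
mean = (0.0998 + 1.0556 + 0.196)/3 = 0.4505

0.4505


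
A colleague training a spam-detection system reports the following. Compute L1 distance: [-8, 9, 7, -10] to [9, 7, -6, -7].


d = |-8-9| + |9-7| + |7+ 6| + |-10+ 7|
  = 17 + 2 + 13 + 3
  = 35

35


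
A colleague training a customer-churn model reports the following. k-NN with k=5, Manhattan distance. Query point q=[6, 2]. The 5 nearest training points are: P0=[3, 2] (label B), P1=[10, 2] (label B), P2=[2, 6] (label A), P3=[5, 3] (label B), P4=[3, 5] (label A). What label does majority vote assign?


d(q,P0) = 3  (label B)
d(q,P1) = 4  (label B)
d(q,P2) = 8  (label A)
d(q,P3) = 2  (label B)
d(q,P4) = 6  (label A)
Votes: A=2, B=3
Majority → B

B


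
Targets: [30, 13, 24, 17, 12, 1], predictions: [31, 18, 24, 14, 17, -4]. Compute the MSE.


Squared errors: (30-31)²=1, (13-18)²=25, (24-24)²=0, (17-14)²=9, (12-17)²=25, (1+ 4)²=25
Sum = 85
MSE = 85/6 = 85/6

85/6


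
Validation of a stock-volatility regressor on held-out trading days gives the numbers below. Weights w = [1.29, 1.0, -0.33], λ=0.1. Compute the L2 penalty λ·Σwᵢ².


‖w‖₂² = (1.29)² + (1.0)² + (-0.33)²
     = 1.6641 + 1 + 0.1089
     = 2.773
λ·‖w‖₂² = 0.1·2.773 = 0.2773

0.2773


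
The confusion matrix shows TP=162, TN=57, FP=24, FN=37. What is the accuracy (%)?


Accuracy = (TP+TN)/(TP+TN+FP+FN)
= (162+57)/(280)
= 219/280 = 78.21%

78.21%


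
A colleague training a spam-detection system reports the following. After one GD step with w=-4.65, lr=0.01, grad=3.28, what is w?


w_new = w - α·∇
= -4.65 - 0.01·3.28
= -4.65 - 0.0328
= -4.6828

-4.6828


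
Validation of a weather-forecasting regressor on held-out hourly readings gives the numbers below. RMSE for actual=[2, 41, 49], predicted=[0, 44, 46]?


MSE = 22/3 = 7.3333
RMSE = √(22/3) = 2.708

2.708


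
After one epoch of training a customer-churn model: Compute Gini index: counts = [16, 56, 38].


Probabilities: [16/110, 56/110, 38/110] ≈ [0.1455, 0.5091, 0.3455]
Σpᵢ² = (256 + 3136 + 1444)/110² = 4836/12100
Gini = 1 - Σpᵢ² = 1 - 4836/12100 = 0.6003

0.6003


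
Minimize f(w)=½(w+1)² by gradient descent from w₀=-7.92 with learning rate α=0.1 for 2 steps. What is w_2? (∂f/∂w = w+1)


step 1: grad = -7.92+1 = -6.92; w = -7.92 - 0.1·(-6.92) = -7.228
step 2: grad = -7.228+1 = -6.228; w = -7.228 - 0.1·(-6.228) = -6.6052

-6.6052


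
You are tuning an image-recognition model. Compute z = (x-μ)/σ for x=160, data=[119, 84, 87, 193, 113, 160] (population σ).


μ = 126, σ = 39.047
z = (160 - 126)/39.047 = 0.8707

0.8707


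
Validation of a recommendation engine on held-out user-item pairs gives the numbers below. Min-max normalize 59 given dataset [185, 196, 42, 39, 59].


min=39, max=196
(59-39)/(196-39) = 20/157 = 0.1274

0.1274


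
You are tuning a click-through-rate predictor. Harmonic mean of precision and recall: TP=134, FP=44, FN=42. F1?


Precision = 134/178 = 0.7528
Recall = 134/176 = 0.7614
F1 = 2·P·R/(P+R) = 2·TP/(2·TP+FP+FN) = 268/(268+44+42) = 268/354 = 0.7571

0.7571


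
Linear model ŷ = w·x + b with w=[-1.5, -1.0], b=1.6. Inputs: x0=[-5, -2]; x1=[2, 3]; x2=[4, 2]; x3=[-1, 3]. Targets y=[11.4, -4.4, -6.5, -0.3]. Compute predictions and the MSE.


ŷ0 = (-1.5)·(-5) + (-1.0)·(-2) + 1.6 = 11.1
ŷ1 = (-1.5)·(2) + (-1.0)·(3) + 1.6 = -4.4
ŷ2 = (-1.5)·(4) + (-1.0)·(2) + 1.6 = -6.4
ŷ3 = (-1.5)·(-1) + (-1.0)·(3) + 1.6 = 0.1
errors² = [0.09, 0.0, 0.01, 0.16]
MSE = 0.2600/4 = 0.065

0.065


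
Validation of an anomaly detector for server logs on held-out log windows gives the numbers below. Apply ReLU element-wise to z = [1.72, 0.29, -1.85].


ReLU(1.72) = max(0, 1.72) = 1.72
ReLU(0.29) = max(0, 0.29) = 0.29
ReLU(-1.85) = max(0, -1.85) = 0.0
result = [1.72, 0.29, 0.0]

[1.72, 0.29, 0.0]


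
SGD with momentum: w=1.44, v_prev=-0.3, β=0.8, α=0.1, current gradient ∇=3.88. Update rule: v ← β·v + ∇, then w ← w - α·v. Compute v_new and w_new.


v_new = 0.8·-0.3 + 3.88 = -0.24 + 3.88 = 3.64
w_new = 1.44 - 0.1·3.64 = 1.44 - 0.364 = 1.076

v_new=3.64, w_new=1.076


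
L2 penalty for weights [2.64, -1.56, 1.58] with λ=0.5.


‖w‖₂² = (2.64)² + (-1.56)² + (1.58)²
     = 6.9696 + 2.4336 + 2.4964
     = 11.8996
λ·‖w‖₂² = 0.5·11.8996 = 5.9498

5.9498


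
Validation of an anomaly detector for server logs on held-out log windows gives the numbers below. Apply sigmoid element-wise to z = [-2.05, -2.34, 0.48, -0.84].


σ(-2.05) = 1/(1+e^2.05) = 0.1141
σ(-2.34) = 1/(1+e^2.34) = 0.0879
σ(0.48) = 1/(1+e^-0.48) = 0.6177
σ(-0.84) = 1/(1+e^0.84) = 0.3015
result = [0.1141, 0.0879, 0.6177, 0.3015]

[0.1141, 0.0879, 0.6177, 0.3015]


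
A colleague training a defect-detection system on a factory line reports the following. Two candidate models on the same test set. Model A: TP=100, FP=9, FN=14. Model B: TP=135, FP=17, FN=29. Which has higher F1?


Model A: P=100/109=0.9174, R=100/114=0.8772, F1=2PR/(P+R)=2TP/(2TP+FP+FN)=200/223=0.8969
Model B: P=135/152=0.8882, R=135/164=0.8232, F1=2PR/(P+R)=2TP/(2TP+FP+FN)=270/316=0.8544
0.8969 > 0.8544 → Model A

Model A


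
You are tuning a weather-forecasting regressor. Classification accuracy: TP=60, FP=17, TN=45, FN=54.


Accuracy = (TP+TN)/(TP+TN+FP+FN)
= (60+45)/(176)
= 105/176 = 59.66%

59.66%


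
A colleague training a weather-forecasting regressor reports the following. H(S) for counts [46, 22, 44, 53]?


Probabilities: [46/165, 22/165, 44/165, 53/165] ≈ [0.2788, 0.1333, 0.2667, 0.3212]
H = -((46/165)·log₂(46/165) + (22/165)·log₂(22/165) + (44/165)·log₂(44/165) + (53/165)·log₂(53/165))
  = 1.9361 bits

1.9361 bits


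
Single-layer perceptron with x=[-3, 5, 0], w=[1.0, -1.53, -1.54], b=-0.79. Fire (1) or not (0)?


z = (-3)·(1.0) + (5)·(-1.53) + (0)·(-1.54) - 0.79
  = -11.44
step(z) = 0 (z<0)

0


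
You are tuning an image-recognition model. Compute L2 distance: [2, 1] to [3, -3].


d = √((2-3)² + (1+ 3)²)
  = √(1 + 16)
  = √17 = 4.1231

4.1231


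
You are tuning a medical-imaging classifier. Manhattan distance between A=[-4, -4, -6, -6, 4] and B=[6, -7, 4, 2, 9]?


d = |-4-6| + |-4+ 7| + |-6-4| + |-6-2| + |4-9|
  = 10 + 3 + 10 + 8 + 5
  = 36

36


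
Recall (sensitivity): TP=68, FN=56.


Recall = TP/(TP+FN)
= 68/(68+56)
= 68/124 = 54.84%

54.84%


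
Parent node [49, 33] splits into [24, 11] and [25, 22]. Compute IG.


Parent = [49, 33], H_parent = 0.9724
H_left = 0.8981 (n=35), H_right = 0.9971 (n=47)
H_children = (35/82)·0.8981 + (47/82)·0.9971 = 0.9548
IG = 0.9724 - 0.9548 = 0.0176

0.0176


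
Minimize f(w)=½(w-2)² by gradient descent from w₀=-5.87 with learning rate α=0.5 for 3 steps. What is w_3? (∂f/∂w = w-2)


step 1: grad = -5.87-2 = -7.87; w = -5.87 - 0.5·(-7.87) = -1.935
step 2: grad = -1.935-2 = -3.935; w = -1.935 - 0.5·(-3.935) = 0.0325
step 3: grad = 0.0325-2 = -1.9675; w = 0.0325 - 0.5·(-1.9675) = 1.01625

1.01625


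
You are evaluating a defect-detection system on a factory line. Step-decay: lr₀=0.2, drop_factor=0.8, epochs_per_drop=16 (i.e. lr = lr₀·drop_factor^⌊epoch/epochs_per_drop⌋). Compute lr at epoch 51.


n_drops = ⌊51/16⌋ = 3
lr = 0.2·0.8^3 = 0.2·0.512 = 0.1024

0.1024


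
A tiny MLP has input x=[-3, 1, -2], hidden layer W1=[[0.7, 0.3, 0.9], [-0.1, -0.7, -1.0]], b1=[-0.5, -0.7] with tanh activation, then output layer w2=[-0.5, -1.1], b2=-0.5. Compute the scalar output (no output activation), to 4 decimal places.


z1[0] = (0.7)·(-3) + (0.3)·(1) + (0.9)·(-2) - 0.5 = -4.1
z1[1] = (-0.1)·(-3) + (-0.7)·(1) + (-1.0)·(-2) - 0.7 = 0.9
h = tanh(z1) = [-0.9995, 0.7163]
output = (-0.5)·(-0.9995) + (-1.1)·(0.7163) - 0.5 = -0.7882

-0.7882


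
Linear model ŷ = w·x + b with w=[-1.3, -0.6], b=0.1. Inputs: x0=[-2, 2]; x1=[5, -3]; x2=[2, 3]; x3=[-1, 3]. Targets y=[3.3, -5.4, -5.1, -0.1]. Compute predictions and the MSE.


ŷ0 = (-1.3)·(-2) + (-0.6)·(2) + 0.1 = 1.5
ŷ1 = (-1.3)·(5) + (-0.6)·(-3) + 0.1 = -4.6
ŷ2 = (-1.3)·(2) + (-0.6)·(3) + 0.1 = -4.3
ŷ3 = (-1.3)·(-1) + (-0.6)·(3) + 0.1 = -0.4
errors² = [3.24, 0.64, 0.64, 0.09]
MSE = 4.6100/4 = 1.1525

1.1525


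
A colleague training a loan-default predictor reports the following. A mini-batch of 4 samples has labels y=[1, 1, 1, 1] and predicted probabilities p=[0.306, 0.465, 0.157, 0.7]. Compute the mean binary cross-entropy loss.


L[0] = -ln(0.306) = 1.1842
L[1] = -ln(0.465) = 0.7657
L[2] = -ln(0.157) = 1.8515
L[3] = -ln(0.7) = 0.3567
mean = (1.1842 + 0.7657 + 1.8515 + 0.3567)/4 = 1.0395

1.0395


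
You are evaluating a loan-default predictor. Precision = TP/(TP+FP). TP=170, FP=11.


Precision = TP/(TP+FP)
= 170/(170+11)
= 170/181 = 93.92%

93.92%


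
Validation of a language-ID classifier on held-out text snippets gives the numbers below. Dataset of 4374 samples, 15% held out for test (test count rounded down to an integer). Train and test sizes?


Test = ⌊4374·15/100⌋ = 656
Train = 4374 - 656 = 3718

Train: 3718, Test: 656


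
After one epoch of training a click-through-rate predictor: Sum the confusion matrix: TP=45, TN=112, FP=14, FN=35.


Total = TP + TN + FP + FN
= 45 + 112 + 14 + 35
= 206
(Predicted positive: 59, predicted negative: 147)

206


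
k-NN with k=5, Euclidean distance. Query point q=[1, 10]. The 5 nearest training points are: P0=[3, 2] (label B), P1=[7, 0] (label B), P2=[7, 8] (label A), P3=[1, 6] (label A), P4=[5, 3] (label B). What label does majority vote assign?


d(q,P0) = 8.2462  (label B)
d(q,P1) = 11.6619  (label B)
d(q,P2) = 6.3246  (label A)
d(q,P3) = 4.0  (label A)
d(q,P4) = 8.0623  (label B)
Votes: A=2, B=3
Majority → B

B


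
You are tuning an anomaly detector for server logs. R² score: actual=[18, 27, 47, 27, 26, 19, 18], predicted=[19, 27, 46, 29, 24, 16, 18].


ȳ = 26
SS_res = Σ(y-ŷ)² = 19
SS_tot = Σ(y-ȳ)² = 620
R² = 1 - SS_res/SS_tot = 1 - 0.0306 = 0.9694

0.9694


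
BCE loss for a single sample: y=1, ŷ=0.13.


BCE = -[y·ln(p) + (1-y)·ln(1-p)]
= -1·ln(0.13) - 0
= -ln(0.13) = 2.0402

2.0402


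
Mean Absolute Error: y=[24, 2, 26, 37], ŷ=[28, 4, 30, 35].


Absolute errors: |24-28|=4, |2-4|=2, |26-30|=4, |37-35|=2
Sum = 12
MAE = 12/4 = 3

3


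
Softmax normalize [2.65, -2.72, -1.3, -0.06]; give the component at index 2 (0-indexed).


Exponentials: e^2.65=14.154, e^-2.72=0.0659, e^-1.3=0.2725, e^-0.06=0.9418
Sum = 15.4342
Softmax = [0.9171, 0.0043, 0.0177, 0.061]
p[2] = 0.2725/15.4342 = 0.0177

0.0177


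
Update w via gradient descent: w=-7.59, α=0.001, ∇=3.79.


w_new = w - α·∇
= -7.59 - 0.001·3.79
= -7.59 - 0.00379
= -7.59379

-7.59379


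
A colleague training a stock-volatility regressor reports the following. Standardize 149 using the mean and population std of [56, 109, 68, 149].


μ = 95.5, σ = 36.6094
z = (149 - 95.5)/36.6094 = 1.4614

1.4614


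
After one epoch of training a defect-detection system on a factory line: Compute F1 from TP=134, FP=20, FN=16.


Precision = 134/154 = 0.8701
Recall = 134/150 = 0.8933
F1 = 2·P·R/(P+R) = 2·TP/(2·TP+FP+FN) = 268/(268+20+16) = 268/304 = 0.8816

0.8816


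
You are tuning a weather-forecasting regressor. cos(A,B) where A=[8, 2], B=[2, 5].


A·B = 8·2 + 2·5 = 26
‖A‖ = √68 = 8.2462, ‖B‖ = √29 = 5.3852
cos = 26/(√68·√29) = 26/√1972 = 0.5855

0.5855


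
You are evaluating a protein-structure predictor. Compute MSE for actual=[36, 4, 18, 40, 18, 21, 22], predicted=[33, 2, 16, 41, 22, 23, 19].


Squared errors: (36-33)²=9, (4-2)²=4, (18-16)²=4, (40-41)²=1, (18-22)²=16, (21-23)²=4, (22-19)²=9
Sum = 47
MSE = 47/7 = 47/7

47/7


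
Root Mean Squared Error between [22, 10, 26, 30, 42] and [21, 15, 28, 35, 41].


MSE = 56/5 = 11.2
RMSE = √(56/5) = 3.3466

3.3466


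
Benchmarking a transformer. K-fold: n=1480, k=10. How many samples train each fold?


Fold size = 1480/10 = 148
Training per fold = 1480 - 148 = 1332

1332


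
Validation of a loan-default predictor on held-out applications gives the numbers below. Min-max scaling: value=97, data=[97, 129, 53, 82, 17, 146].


min=17, max=146
(97-17)/(146-17) = 80/129 = 0.6202

0.6202


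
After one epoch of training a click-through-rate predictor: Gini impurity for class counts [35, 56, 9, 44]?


Probabilities: [35/144, 56/144, 9/144, 44/144] ≈ [0.2431, 0.3889, 0.0625, 0.3056]
Σpᵢ² = (1225 + 3136 + 81 + 1936)/144² = 6378/20736
Gini = 1 - Σpᵢ² = 1 - 6378/20736 = 0.6924

0.6924


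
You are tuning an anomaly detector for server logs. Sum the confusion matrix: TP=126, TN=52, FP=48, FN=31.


Total = TP + TN + FP + FN
= 126 + 52 + 48 + 31
= 257
(Predicted positive: 174, predicted negative: 83)

257


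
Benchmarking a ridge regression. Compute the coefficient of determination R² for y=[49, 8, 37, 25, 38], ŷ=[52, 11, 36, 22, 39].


ȳ = 31.4
SS_res = Σ(y-ŷ)² = 29
SS_tot = Σ(y-ȳ)² = 973.2
R² = 1 - SS_res/SS_tot = 1 - 0.0298 = 0.9702

0.9702


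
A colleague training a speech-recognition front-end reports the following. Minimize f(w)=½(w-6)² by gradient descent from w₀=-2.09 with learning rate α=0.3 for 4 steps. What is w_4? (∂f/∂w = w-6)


step 1: grad = -2.09-6 = -8.09; w = -2.09 - 0.3·(-8.09) = 0.337
step 2: grad = 0.337-6 = -5.663; w = 0.337 - 0.3·(-5.663) = 2.0359
step 3: grad = 2.0359-6 = -3.9641; w = 2.0359 - 0.3·(-3.9641) = 3.22513
step 4: grad = 3.22513-6 = -2.77487; w = 3.22513 - 0.3·(-2.77487) = 4.057591

4.057591


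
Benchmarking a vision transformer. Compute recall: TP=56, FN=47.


Recall = TP/(TP+FN)
= 56/(56+47)
= 56/103 = 54.37%

54.37%


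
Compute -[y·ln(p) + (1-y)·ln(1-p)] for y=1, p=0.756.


BCE = -[y·ln(p) + (1-y)·ln(1-p)]
= -1·ln(0.756) - 0
= -ln(0.756) = 0.2797

0.2797


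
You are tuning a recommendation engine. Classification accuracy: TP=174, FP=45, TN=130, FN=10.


Accuracy = (TP+TN)/(TP+TN+FP+FN)
= (174+130)/(359)
= 304/359 = 84.68%

84.68%


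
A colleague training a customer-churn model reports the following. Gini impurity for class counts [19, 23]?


Probabilities: [19/42, 23/42] ≈ [0.4524, 0.5476]
Σpᵢ² = (361 + 529)/42² = 890/1764
Gini = 1 - Σpᵢ² = 1 - 890/1764 = 0.4955

0.4955


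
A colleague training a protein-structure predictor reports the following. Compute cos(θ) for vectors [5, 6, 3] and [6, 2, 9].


A·B = 5·6 + 6·2 + 3·9 = 69
‖A‖ = √70 = 8.3666, ‖B‖ = √121 = 11
cos = 69/(√70·√121) = 69/√8470 = 0.7497

0.7497


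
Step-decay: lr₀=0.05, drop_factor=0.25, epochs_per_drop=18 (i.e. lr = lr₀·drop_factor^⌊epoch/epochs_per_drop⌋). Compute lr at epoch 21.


n_drops = ⌊21/18⌋ = 1
lr = 0.05·0.25^1 = 0.05·0.25 = 0.0125

0.0125


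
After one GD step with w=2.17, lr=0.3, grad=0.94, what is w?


w_new = w - α·∇
= 2.17 - 0.3·0.94
= 2.17 - 0.282
= 1.888

1.888


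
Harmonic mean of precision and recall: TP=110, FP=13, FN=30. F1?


Precision = 110/123 = 0.8943
Recall = 110/140 = 0.7857
F1 = 2·P·R/(P+R) = 2·TP/(2·TP+FP+FN) = 220/(220+13+30) = 220/263 = 0.8365

0.8365


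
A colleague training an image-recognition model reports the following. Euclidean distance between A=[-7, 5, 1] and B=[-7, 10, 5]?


d = √((-7+ 7)² + (5-10)² + (1-5)²)
  = √(0 + 25 + 16)
  = √41 = 6.4031

6.4031


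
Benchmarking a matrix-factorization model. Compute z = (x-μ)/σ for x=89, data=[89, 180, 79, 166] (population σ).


μ = 128.5, σ = 44.9138
z = (89 - 128.5)/44.9138 = -0.8795

-0.8795


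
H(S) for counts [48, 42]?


Probabilities: [48/90, 42/90] ≈ [0.5333, 0.4667]
H = -((48/90)·log₂(48/90) + (42/90)·log₂(42/90))
  = 0.9968 bits

0.9968 bits


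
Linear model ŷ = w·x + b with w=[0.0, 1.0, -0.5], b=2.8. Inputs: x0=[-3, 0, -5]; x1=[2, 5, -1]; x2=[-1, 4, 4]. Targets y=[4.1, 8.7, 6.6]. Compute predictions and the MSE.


ŷ0 = (0.0)·(-3) + (1.0)·(0) + (-0.5)·(-5) + 2.8 = 5.3
ŷ1 = (0.0)·(2) + (1.0)·(5) + (-0.5)·(-1) + 2.8 = 8.3
ŷ2 = (0.0)·(-1) + (1.0)·(4) + (-0.5)·(4) + 2.8 = 4.8
errors² = [1.44, 0.16, 3.24]
MSE = 4.8400/3 = 1.6133

1.6133


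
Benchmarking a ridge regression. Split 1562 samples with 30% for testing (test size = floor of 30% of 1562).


Test = ⌊1562·30/100⌋ = 468
Train = 1562 - 468 = 1094

Train: 1094, Test: 468


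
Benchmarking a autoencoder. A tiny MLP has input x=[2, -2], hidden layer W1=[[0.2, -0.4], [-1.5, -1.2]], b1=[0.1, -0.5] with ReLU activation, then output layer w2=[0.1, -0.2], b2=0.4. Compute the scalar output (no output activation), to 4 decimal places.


z1[0] = (0.2)·(2) + (-0.4)·(-2) + 0.1 = 1.3
z1[1] = (-1.5)·(2) + (-1.2)·(-2) - 0.5 = -1.1
h = ReLU(z1) = [1.3, 0.0]
output = (0.1)·(1.3) + (-0.2)·(0.0) + 0.4 = 0.53

0.53


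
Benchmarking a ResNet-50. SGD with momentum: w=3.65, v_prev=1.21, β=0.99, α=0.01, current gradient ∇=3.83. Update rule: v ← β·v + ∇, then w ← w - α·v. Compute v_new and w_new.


v_new = 0.99·1.21 + 3.83 = 1.1979 + 3.83 = 5.0279
w_new = 3.65 - 0.01·5.0279 = 3.65 - 0.050279 = 3.599721

v_new=5.0279, w_new=3.599721


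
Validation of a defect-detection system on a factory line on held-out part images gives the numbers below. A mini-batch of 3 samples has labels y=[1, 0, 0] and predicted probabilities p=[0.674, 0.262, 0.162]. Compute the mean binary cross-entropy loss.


L[0] = -ln(0.674) = 0.3945
L[1] = -ln(1-0.262) = -ln(0.738) = 0.3038
L[2] = -ln(1-0.162) = -ln(0.838) = 0.1767
mean = (0.3945 + 0.3038 + 0.1767)/3 = 0.2917

0.2917


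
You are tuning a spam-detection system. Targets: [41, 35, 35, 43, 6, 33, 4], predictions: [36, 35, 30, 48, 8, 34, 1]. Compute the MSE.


Squared errors: (41-36)²=25, (35-35)²=0, (35-30)²=25, (43-48)²=25, (6-8)²=4, (33-34)²=1, (4-1)²=9
Sum = 89
MSE = 89/7 = 89/7

89/7


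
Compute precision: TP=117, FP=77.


Precision = TP/(TP+FP)
= 117/(117+77)
= 117/194 = 60.31%

60.31%


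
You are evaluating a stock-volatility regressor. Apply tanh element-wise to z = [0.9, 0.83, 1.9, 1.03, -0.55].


tanh(0.9) = 0.7163
tanh(0.83) = 0.6805
tanh(1.9) = 0.9562
tanh(1.03) = 0.7739
tanh(-0.55) = -0.5005
result = [0.7163, 0.6805, 0.9562, 0.7739, -0.5005]

[0.7163, 0.6805, 0.9562, 0.7739, -0.5005]


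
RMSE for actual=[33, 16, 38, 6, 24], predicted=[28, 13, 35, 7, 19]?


MSE = 69/5 = 13.8
RMSE = √(69/5) = 3.7148

3.7148


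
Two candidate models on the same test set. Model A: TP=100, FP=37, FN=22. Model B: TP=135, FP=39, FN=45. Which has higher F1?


Model A: P=100/137=0.7299, R=100/122=0.8197, F1=2PR/(P+R)=2TP/(2TP+FP+FN)=200/259=0.7722
Model B: P=135/174=0.7759, R=135/180=0.75, F1=2PR/(P+R)=2TP/(2TP+FP+FN)=270/354=0.7627
0.7722 > 0.7627 → Model A

Model A


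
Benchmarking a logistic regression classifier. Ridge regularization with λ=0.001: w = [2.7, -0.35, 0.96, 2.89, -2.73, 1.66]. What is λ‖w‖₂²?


‖w‖₂² = (2.7)² + (-0.35)² + (0.96)² + (2.89)² + (-2.73)² + (1.66)²
     = 7.29 + 0.1225 + 0.9216 + 8.3521 + 7.4529 + 2.7556
     = 26.8947
λ·‖w‖₂² = 0.001·26.8947 = 0.026895

0.026895


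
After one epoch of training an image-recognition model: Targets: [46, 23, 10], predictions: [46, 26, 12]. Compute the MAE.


Absolute errors: |46-46|=0, |23-26|=3, |10-12|=2
Sum = 5
MAE = 5/3 = 5/3

5/3


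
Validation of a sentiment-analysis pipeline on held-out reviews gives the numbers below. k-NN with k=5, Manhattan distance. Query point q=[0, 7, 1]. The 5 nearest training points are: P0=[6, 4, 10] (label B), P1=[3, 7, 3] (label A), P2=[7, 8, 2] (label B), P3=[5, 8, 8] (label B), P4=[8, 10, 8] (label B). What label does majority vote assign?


d(q,P0) = 18  (label B)
d(q,P1) = 5  (label A)
d(q,P2) = 9  (label B)
d(q,P3) = 13  (label B)
d(q,P4) = 18  (label B)
Votes: A=1, B=4
Majority → B

B


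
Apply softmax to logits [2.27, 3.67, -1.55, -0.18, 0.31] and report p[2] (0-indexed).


Exponentials: e^2.27=9.6794, e^3.67=39.2519, e^-1.55=0.2122, e^-0.18=0.8353, e^0.31=1.3634
Sum = 51.3422
Softmax = [0.1885, 0.7645, 0.0041, 0.0163, 0.0266]
p[2] = 0.2122/51.3422 = 0.0041

0.0041


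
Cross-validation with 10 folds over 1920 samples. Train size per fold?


Fold size = 1920/10 = 192
Training per fold = 1920 - 192 = 1728

1728


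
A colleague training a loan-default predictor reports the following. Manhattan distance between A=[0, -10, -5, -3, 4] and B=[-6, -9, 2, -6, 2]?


d = |0+ 6| + |-10+ 9| + |-5-2| + |-3+ 6| + |4-2|
  = 6 + 1 + 7 + 3 + 2
  = 19

19


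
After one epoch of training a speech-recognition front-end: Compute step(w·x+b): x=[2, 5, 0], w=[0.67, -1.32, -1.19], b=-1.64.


z = (2)·(0.67) + (5)·(-1.32) + (0)·(-1.19) - 1.64
  = -6.9
step(z) = 0 (z<0)

0


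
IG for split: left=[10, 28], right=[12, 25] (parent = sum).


Parent = [22, 53], H_parent = 0.873
H_left = 0.8315 (n=38), H_right = 0.909 (n=37)
H_children = (38/75)·0.8315 + (37/75)·0.909 = 0.8697
IG = 0.873 - 0.8697 = 0.0033

0.0033


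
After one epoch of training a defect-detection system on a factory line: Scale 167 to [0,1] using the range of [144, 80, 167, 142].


min=80, max=167
(167-80)/(167-80) = 87/87 = 1.0

1.0


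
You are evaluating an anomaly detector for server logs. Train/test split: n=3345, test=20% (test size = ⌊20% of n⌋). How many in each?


Test = ⌊3345·20/100⌋ = 669
Train = 3345 - 669 = 2676

Train: 2676, Test: 669


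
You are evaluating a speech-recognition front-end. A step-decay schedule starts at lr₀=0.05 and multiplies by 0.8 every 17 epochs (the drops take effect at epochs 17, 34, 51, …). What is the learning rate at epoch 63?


n_drops = ⌊63/17⌋ = 3
lr = 0.05·0.8^3 = 0.05·0.512 = 0.0256

0.0256


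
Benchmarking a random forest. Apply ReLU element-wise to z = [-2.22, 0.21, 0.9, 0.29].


ReLU(-2.22) = max(0, -2.22) = 0.0
ReLU(0.21) = max(0, 0.21) = 0.21
ReLU(0.9) = max(0, 0.9) = 0.9
ReLU(0.29) = max(0, 0.29) = 0.29
result = [0.0, 0.21, 0.9, 0.29]

[0.0, 0.21, 0.9, 0.29]


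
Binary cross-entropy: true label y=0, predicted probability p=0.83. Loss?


BCE = -[y·ln(p) + (1-y)·ln(1-p)]
= -0 - 1·ln(1-0.83)
= -ln(0.17) = 1.772

1.772


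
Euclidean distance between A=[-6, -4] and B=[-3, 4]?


d = √((-6+ 3)² + (-4-4)²)
  = √(9 + 64)
  = √73 = 8.544

8.544


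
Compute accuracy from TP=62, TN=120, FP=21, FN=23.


Accuracy = (TP+TN)/(TP+TN+FP+FN)
= (62+120)/(226)
= 182/226 = 80.53%

80.53%


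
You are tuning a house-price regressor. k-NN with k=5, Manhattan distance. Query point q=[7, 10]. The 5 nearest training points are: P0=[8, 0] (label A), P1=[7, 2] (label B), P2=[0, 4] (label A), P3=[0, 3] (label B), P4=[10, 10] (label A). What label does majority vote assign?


d(q,P0) = 11  (label A)
d(q,P1) = 8  (label B)
d(q,P2) = 13  (label A)
d(q,P3) = 14  (label B)
d(q,P4) = 3  (label A)
Votes: A=3, B=2
Majority → A

A


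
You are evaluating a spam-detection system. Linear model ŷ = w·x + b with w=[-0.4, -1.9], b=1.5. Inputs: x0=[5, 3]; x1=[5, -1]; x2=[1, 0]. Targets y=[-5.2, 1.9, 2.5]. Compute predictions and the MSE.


ŷ0 = (-0.4)·(5) + (-1.9)·(3) + 1.5 = -6.2
ŷ1 = (-0.4)·(5) + (-1.9)·(-1) + 1.5 = 1.4
ŷ2 = (-0.4)·(1) + (-1.9)·(0) + 1.5 = 1.1
errors² = [1.0, 0.25, 1.96]
MSE = 3.2100/3 = 1.07

1.07


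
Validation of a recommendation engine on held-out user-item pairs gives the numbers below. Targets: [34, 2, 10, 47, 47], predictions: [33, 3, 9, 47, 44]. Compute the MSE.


Squared errors: (34-33)²=1, (2-3)²=1, (10-9)²=1, (47-47)²=0, (47-44)²=9
Sum = 12
MSE = 12/5 = 12/5

12/5


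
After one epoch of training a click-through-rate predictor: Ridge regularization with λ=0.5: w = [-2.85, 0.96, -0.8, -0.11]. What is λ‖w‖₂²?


‖w‖₂² = (-2.85)² + (0.96)² + (-0.8)² + (-0.11)²
     = 8.1225 + 0.9216 + 0.64 + 0.0121
     = 9.6962
λ·‖w‖₂² = 0.5·9.6962 = 4.8481

4.8481


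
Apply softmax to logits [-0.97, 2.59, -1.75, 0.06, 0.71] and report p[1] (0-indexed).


Exponentials: e^-0.97=0.3791, e^2.59=13.3298, e^-1.75=0.1738, e^0.06=1.0618, e^0.71=2.034
Sum = 16.9785
Softmax = [0.0223, 0.7851, 0.0102, 0.0625, 0.1198]
p[1] = 13.3298/16.9785 = 0.7851

0.7851


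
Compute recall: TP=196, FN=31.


Recall = TP/(TP+FN)
= 196/(196+31)
= 196/227 = 86.34%

86.34%


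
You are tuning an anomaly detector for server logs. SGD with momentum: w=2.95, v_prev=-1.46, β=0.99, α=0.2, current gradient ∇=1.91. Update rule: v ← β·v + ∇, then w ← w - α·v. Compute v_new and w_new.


v_new = 0.99·-1.46 + 1.91 = -1.4454 + 1.91 = 0.4646
w_new = 2.95 - 0.2·0.4646 = 2.95 - 0.09292 = 2.85708

v_new=0.4646, w_new=2.85708


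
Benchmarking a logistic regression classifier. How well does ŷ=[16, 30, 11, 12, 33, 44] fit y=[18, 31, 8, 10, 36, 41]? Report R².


ȳ = 24
SS_res = Σ(y-ŷ)² = 36
SS_tot = Σ(y-ȳ)² = 970
R² = 1 - SS_res/SS_tot = 1 - 0.0371 = 0.9629

0.9629


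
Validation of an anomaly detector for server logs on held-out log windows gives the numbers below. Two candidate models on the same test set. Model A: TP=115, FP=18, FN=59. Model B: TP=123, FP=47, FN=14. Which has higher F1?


Model A: P=115/133=0.8647, R=115/174=0.6609, F1=2PR/(P+R)=2TP/(2TP+FP+FN)=230/307=0.7492
Model B: P=123/170=0.7235, R=123/137=0.8978, F1=2PR/(P+R)=2TP/(2TP+FP+FN)=246/307=0.8013
0.7492 < 0.8013 → Model B

Model B


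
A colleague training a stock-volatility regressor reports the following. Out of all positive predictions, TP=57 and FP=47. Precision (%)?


Precision = TP/(TP+FP)
= 57/(57+47)
= 57/104 = 54.81%

54.81%


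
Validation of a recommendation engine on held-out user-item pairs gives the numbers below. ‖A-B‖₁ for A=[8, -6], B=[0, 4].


d = |8-0| + |-6-4|
  = 8 + 10
  = 18

18


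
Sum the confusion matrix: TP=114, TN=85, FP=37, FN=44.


Total = TP + TN + FP + FN
= 114 + 85 + 37 + 44
= 280
(Predicted positive: 151, predicted negative: 129)

280


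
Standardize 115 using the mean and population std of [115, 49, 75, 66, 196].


μ = 100.2, σ = 52.5791
z = (115 - 100.2)/52.5791 = 0.2815

0.2815


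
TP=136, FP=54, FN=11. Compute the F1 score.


Precision = 136/190 = 0.7158
Recall = 136/147 = 0.9252
F1 = 2·P·R/(P+R) = 2·TP/(2·TP+FP+FN) = 272/(272+54+11) = 272/337 = 0.8071

0.8071


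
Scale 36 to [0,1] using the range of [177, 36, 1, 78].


min=1, max=177
(36-1)/(177-1) = 35/176 = 0.1989

0.1989


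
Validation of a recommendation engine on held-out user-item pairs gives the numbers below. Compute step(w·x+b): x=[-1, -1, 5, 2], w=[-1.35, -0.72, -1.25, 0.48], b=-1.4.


z = (-1)·(-1.35) + (-1)·(-0.72) + (5)·(-1.25) + (2)·(0.48) - 1.4
  = -4.62
step(z) = 0 (z<0)

0


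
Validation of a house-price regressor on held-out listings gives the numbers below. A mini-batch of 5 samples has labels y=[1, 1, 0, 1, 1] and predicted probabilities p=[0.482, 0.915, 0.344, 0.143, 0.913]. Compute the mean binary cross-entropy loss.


L[0] = -ln(0.482) = 0.7298
L[1] = -ln(0.915) = 0.0888
L[2] = -ln(1-0.344) = -ln(0.656) = 0.4216
L[3] = -ln(0.143) = 1.9449
L[4] = -ln(0.913) = 0.091
mean = (0.7298 + 0.0888 + 0.4216 + 1.9449 + 0.091)/5 = 0.6552

0.6552


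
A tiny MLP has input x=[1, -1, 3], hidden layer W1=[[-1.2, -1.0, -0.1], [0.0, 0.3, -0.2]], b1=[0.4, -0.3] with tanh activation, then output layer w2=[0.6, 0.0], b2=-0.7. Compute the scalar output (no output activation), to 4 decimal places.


z1[0] = (-1.2)·(1) + (-1.0)·(-1) + (-0.1)·(3) + 0.4 = -0.1
z1[1] = (0.0)·(1) + (0.3)·(-1) + (-0.2)·(3) - 0.3 = -1.2
h = tanh(z1) = [-0.0997, -0.8337]
output = (0.6)·(-0.0997) + (0.0)·(-0.8337) - 0.7 = -0.7598

-0.7598


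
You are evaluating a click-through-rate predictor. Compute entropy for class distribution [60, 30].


Probabilities: [60/90, 30/90] ≈ [0.6667, 0.3333]
H = -((60/90)·log₂(60/90) + (30/90)·log₂(30/90))
  = 0.9183 bits

0.9183 bits


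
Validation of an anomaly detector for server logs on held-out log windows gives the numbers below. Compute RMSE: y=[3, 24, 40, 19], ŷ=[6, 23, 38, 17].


MSE = 18/4 = 4.5
RMSE = √(18/4) = 2.1213

2.1213


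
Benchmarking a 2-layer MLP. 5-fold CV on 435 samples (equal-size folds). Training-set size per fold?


Fold size = 435/5 = 87
Training per fold = 435 - 87 = 348

348


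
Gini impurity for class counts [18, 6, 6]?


Probabilities: [18/30, 6/30, 6/30] ≈ [0.6, 0.2, 0.2]
Σpᵢ² = (324 + 36 + 36)/30² = 396/900
Gini = 1 - Σpᵢ² = 1 - 396/900 = 0.56

0.56


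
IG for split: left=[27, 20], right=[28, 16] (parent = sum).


Parent = [55, 36], H_parent = 0.9683
H_left = 0.9839 (n=47), H_right = 0.9457 (n=44)
H_children = (47/91)·0.9839 + (44/91)·0.9457 = 0.9654
IG = 0.9683 - 0.9654 = 0.0029

0.0029


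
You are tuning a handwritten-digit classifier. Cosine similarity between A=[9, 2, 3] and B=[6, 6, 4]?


A·B = 9·6 + 2·6 + 3·4 = 78
‖A‖ = √94 = 9.6954, ‖B‖ = √88 = 9.3808
cos = 78/(√94·√88) = 78/√8272 = 0.8576

0.8576


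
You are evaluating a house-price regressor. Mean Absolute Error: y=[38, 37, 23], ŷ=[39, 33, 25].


Absolute errors: |38-39|=1, |37-33|=4, |23-25|=2
Sum = 7
MAE = 7/3 = 7/3

7/3


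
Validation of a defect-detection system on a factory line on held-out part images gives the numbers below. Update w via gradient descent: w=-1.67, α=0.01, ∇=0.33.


w_new = w - α·∇
= -1.67 - 0.01·0.33
= -1.67 - 0.0033
= -1.6733

-1.6733


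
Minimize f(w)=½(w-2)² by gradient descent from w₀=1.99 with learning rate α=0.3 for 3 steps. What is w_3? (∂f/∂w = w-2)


step 1: grad = 1.99-2 = -0.01; w = 1.99 - 0.3·(-0.01) = 1.993
step 2: grad = 1.993-2 = -0.007; w = 1.993 - 0.3·(-0.007) = 1.9951
step 3: grad = 1.9951-2 = -0.0049; w = 1.9951 - 0.3·(-0.0049) = 1.99657

1.99657
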